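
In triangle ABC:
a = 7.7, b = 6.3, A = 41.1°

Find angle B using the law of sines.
a/sin(A) = b/sin(B)  ⇒  sin(B) = b·sin(A)/a = 6.3·sin(41.1°)/7.7
sin(41.1°) ≈ 0.657375
sin(B) ≈ 6.3·0.657375/7.7 ≈ 4.14146/7.7 ≈ 0.537852
B = arcsin(0.537852) ≈ 32.5376°
(Since b ≤ a we need B ≤ A, so the obtuse alternative 180° − 32.5376° ≈ 147.462° is rejected.)

B = 32.54°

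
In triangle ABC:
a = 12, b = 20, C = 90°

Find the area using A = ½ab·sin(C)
A = ½·a·b·sin(C) = ½·12·20·sin(90°)
sin(90°) ≈ 1
A ≈ ½·240·1 = 120·1 ≈ 120

Area = 120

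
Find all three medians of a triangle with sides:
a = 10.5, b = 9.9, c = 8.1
Median formula: m_a = ½√(2b² + 2c² − a²) (and cyclically). a² = 110.25, b² = 98.01, c² = 65.61.
m_a = ½√(2·98.01 + 2·65.61 − 110.25) = ½√216.99 ≈ ½·14.7306 ≈ 7.36529
m_b = ½√(2·110.25 + 2·65.61 − 98.01) = ½√253.71 ≈ ½·15.9283 ≈ 7.96414
m_c = ½√(2·110.25 + 2·98.01 − 65.61) = ½√350.91 ≈ ½·18.7326 ≈ 9.3663

m_a = 7.365, m_b = 7.964, m_c = 9.366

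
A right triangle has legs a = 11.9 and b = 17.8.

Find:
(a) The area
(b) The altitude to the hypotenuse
(a) The legs are perpendicular, so Area = ½·a·b = ½·11.9·17.8 = ½·211.82 = 105.91
(b) Hypotenuse c = √(a² + b²) = √(141.61 + 316.84) = √458.45 ≈ 21.4114
    Area = ½·c·h_c  ⇒  h_c = 2·Area/c = 211.82/21.4114 ≈ 9.89284

Area = 105.91, h_c = 9.893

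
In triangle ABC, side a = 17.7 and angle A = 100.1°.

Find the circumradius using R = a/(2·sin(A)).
R = a/(2·sin(A)) = 17.7/(2·sin(100.1°))
sin(100.1°) ≈ 0.984503
R ≈ 17.7/(2·0.984503) = 17.7/1.96901 ≈ 8.98931

R = 8.989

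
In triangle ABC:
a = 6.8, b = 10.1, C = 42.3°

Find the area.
Two sides and the included angle (SAS): A = ½·a·b·sin(C) = ½·6.8·10.1·sin(42.3°)
sin(42.3°) ≈ 0.673013
A ≈ ½·68.68·0.673013 = 34.34·0.673013 ≈ 23.1112

Area = 23.11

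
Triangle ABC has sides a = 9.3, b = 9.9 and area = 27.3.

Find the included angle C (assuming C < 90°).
Area = ½·a·b·sin(C)  ⇒  sin(C) = 2·Area/(a·b) = 2·27.3/(9.3·9.9) = 54.6/92.07 ≈ 0.593027
C = arcsin(0.593027) ≈ 36.3721° (taking the acute solution since C < 90°)

C = 36.37°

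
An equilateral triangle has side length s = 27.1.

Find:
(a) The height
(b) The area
(a) The height splits the triangle into two 30-60-90 halves: h = s·√3/2 = 27.1·1.73205/2 ≈ 46.9386/2 ≈ 23.4693
(b) Area = (√3/4)·s² = (√3/4)·27.1² = (√3/4)·734.41 ≈ 0.433013·734.41 ≈ 318.009

Height = 23.47, Area = 318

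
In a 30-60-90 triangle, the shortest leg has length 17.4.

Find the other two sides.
In a 30-60-90 triangle the sides are in ratio 1 : √3 : 2 (short leg : long leg : hypotenuse).
Long leg = 17.4·√3 ≈ 17.4·1.73205 ≈ 30.1377
Hypotenuse = 2·17.4 = 34.8

Long leg = 17.4√3 = 30.14, Hypotenuse = 34.8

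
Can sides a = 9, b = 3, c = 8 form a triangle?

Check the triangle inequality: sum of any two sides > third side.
a + b vs c: 9 + 3 = 12 > 8  ✓
a + c vs b: 9 + 8 = 17 > 3  ✓
b + c vs a: 3 + 8 = 11 > 9  ✓

Yes, triangle inequality satisfied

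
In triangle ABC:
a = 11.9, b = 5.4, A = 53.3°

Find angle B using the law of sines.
a/sin(A) = b/sin(B)  ⇒  sin(B) = b·sin(A)/a = 5.4·sin(53.3°)/11.9
sin(53.3°) ≈ 0.801776
sin(B) ≈ 5.4·0.801776/11.9 ≈ 4.32959/11.9 ≈ 0.363831
B = arcsin(0.363831) ≈ 21.3357°
(Since b ≤ a we need B ≤ A, so the obtuse alternative 180° − 21.3357° ≈ 158.664° is rejected.)

B = 21.34°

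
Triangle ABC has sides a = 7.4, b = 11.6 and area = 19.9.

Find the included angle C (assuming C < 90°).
Area = ½·a·b·sin(C)  ⇒  sin(C) = 2·Area/(a·b) = 2·19.9/(7.4·11.6) = 39.8/85.84 ≈ 0.463653
C = arcsin(0.463653) ≈ 27.6231° (taking the acute solution since C < 90°)

C = 27.62°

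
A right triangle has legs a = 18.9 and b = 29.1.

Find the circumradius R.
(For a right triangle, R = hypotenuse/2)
Hypotenuse c = √(a² + b²) = √(357.21 + 846.81) = √1204.02 ≈ 34.699
R = c/2 ≈ 34.699/2 ≈ 17.3495

R = 17.35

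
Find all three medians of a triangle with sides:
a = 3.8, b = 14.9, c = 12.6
Median formula: m_a = ½√(2b² + 2c² − a²) (and cyclically). a² = 14.44, b² = 222.01, c² = 158.76.
m_a = ½√(2·222.01 + 2·158.76 − 14.44) = ½√747.1 ≈ ½·27.3331 ≈ 13.6666
m_b = ½√(2·14.44 + 2·158.76 − 222.01) = ½√124.39 ≈ ½·11.153 ≈ 5.57651
m_c = ½√(2·14.44 + 2·222.01 − 158.76) = ½√314.14 ≈ ½·17.724 ≈ 8.862

m_a = 13.67, m_b = 5.577, m_c = 8.862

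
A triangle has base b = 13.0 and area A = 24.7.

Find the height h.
A = ½·b·h  ⇒  h = 2A/b = 2·24.7/13.0 = 49.4/13.0 ≈ 3.8

h = 3.8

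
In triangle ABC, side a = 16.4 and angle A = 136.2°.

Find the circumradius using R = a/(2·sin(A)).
R = a/(2·sin(A)) = 16.4/(2·sin(136.2°))
sin(136.2°) ≈ 0.692143
R ≈ 16.4/(2·0.692143) = 16.4/1.38429 ≈ 11.8473

R = 11.85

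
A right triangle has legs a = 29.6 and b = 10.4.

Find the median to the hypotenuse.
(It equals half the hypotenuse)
Hypotenuse c = √(a² + b²) = √(876.16 + 108.16) = √984.32 ≈ 31.3739
Median to hypotenuse = c/2 ≈ 31.3739/2 ≈ 15.6869

Median = 15.69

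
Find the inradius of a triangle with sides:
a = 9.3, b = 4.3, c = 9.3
r = Area/s where s is the semi-perimeter.
s = (9.3 + 4.3 + 9.3)/2 = 22.9/2 = 11.45
Area = √(s(s−a)(s−b)(s−c)) = √(11.45·2.15·7.15·2.15) ≈ √378.433 ≈ 19.4533
r ≈ 19.4533/11.45 ≈ 1.69898

r = 1.699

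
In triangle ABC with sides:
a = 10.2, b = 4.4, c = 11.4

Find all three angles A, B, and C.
Law of cosines for each angle (a² = 104.04, b² = 19.36, c² = 129.96):
cos(A) = (b² + c² − a²)/(2bc) = (19.36 + 129.96 − 104.04)/(2·4.4·11.4) = 45.28/100.32 ≈ 0.451356  ⇒  A ≈ 63.1693°
cos(B) = (a² + c² − b²)/(2ac) = (104.04 + 129.96 − 19.36)/(2·10.2·11.4) = 214.64/232.56 ≈ 0.922945  ⇒  B ≈ 22.6396°
cos(C) = (a² + b² − c²)/(2ab) = (104.04 + 19.36 − 129.96)/(2·10.2·4.4) = -6.56/89.76 ≈ -0.0730838  ⇒  C ≈ 94.1911°
Check: A + B + C ≈ 180°

A = 63.17°, B = 22.64°, C = 94.19°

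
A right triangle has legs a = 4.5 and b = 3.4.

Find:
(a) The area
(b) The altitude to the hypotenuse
(a) The legs are perpendicular, so Area = ½·a·b = ½·4.5·3.4 = ½·15.3 = 7.65
(b) Hypotenuse c = √(a² + b²) = √(20.25 + 11.56) = √31.81 ≈ 5.64004
    Area = ½·c·h_c  ⇒  h_c = 2·Area/c = 15.3/5.64004 ≈ 2.71275

Area = 7.65, h_c = 2.713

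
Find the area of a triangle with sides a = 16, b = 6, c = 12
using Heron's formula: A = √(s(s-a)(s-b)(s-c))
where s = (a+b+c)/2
s = (16 + 6 + 12)/2 = 34/2 = 17
s − a = 1, s − b = 11, s − c = 5
s(s−a)(s−b)(s−c) = 17·1·11·5 = 935
Area = √935 ≈ 30.5778

s = 17.0, Area = 30.58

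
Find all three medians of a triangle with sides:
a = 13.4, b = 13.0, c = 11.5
Median formula: m_a = ½√(2b² + 2c² − a²) (and cyclically). a² = 179.56, b² = 169, c² = 132.25.
m_a = ½√(2·169 + 2·132.25 − 179.56) = ½√422.94 ≈ ½·20.5655 ≈ 10.2828
m_b = ½√(2·179.56 + 2·132.25 − 169) = ½√454.62 ≈ ½·21.3218 ≈ 10.6609
m_c = ½√(2·179.56 + 2·169 − 132.25) = ½√564.87 ≈ ½·23.767 ≈ 11.8835

m_a = 10.28, m_b = 10.66, m_c = 11.88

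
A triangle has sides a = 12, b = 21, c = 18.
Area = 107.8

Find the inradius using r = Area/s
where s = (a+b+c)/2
s = (12 + 21 + 18)/2 = 51/2 = 25.5
r = Area/s = 107.8/25.5 ≈ 4.22745

r = 4.227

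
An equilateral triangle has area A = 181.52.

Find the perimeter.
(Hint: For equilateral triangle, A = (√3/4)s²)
A = (√3/4)s²  ⇒  s² = 4A/√3 = 4·181.52/√3 = 726.08/1.73205 ≈ 419.202
s ≈ √419.202 ≈ 20.4744
Perimeter = 3s ≈ 3·20.4744 ≈ 61.4233

Perimeter = 61.42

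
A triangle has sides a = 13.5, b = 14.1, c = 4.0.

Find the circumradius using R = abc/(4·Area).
First find the area with Heron's formula.
s = (13.5 + 14.1 + 4.0)/2 = 15.8
Area = √(s(s−a)(s−b)(s−c)) = √(15.8·2.3·1.7·11.8) ≈ √728.98 ≈ 26.9996
abc = 13.5·14.1·4.0 = 761.4
R = abc/(4·Area) ≈ 761.4/(4·26.9996) = 761.4/107.999 ≈ 7.05009

R = 7.05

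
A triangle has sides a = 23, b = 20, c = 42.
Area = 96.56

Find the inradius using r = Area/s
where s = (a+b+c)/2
s = (23 + 20 + 42)/2 = 85/2 = 42.5
r = Area/s = 96.56/42.5 ≈ 2.272

r = 2.272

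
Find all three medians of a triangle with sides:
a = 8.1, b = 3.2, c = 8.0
Median formula: m_a = ½√(2b² + 2c² − a²) (and cyclically). a² = 65.61, b² = 10.24, c² = 64.
m_a = ½√(2·10.24 + 2·64 − 65.61) = ½√82.87 ≈ ½·9.1033 ≈ 4.55165
m_b = ½√(2·65.61 + 2·64 − 10.24) = ½√248.98 ≈ ½·15.7791 ≈ 7.88955
m_c = ½√(2·65.61 + 2·10.24 − 64) = ½√87.7 ≈ ½·9.36483 ≈ 4.68241

m_a = 4.552, m_b = 7.89, m_c = 4.682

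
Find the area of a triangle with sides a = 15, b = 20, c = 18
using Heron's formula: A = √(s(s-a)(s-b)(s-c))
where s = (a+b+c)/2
s = (15 + 20 + 18)/2 = 53/2 = 26.5
s − a = 11.5, s − b = 6.5, s − c = 8.5
s(s−a)(s−b)(s−c) = 26.5·11.5·6.5·8.5 = 16837.4375
Area = √16837.4375 ≈ 129.759

s = 26.5, Area = 129.8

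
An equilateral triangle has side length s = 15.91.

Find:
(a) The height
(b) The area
(a) The height splits the triangle into two 30-60-90 halves: h = s·√3/2 = 15.91·1.73205/2 ≈ 27.5569/2 ≈ 13.7785
(b) Area = (√3/4)·s² = (√3/4)·15.91² = (√3/4)·253.1281 ≈ 0.433013·253.1281 ≈ 109.608

Height = 13.78, Area = 109.6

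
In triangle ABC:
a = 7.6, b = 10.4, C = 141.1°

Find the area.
Two sides and the included angle (SAS): A = ½·a·b·sin(C) = ½·7.6·10.4·sin(141.1°)
sin(141.1°) ≈ 0.627963
A ≈ ½·79.04·0.627963 = 39.52·0.627963 ≈ 24.8171

Area = 24.82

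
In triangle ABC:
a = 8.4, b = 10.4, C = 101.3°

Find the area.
Two sides and the included angle (SAS): A = ½·a·b·sin(C) = ½·8.4·10.4·sin(101.3°)
sin(101.3°) ≈ 0.980615
A ≈ ½·87.36·0.980615 = 43.68·0.980615 ≈ 42.8332

Area = 42.83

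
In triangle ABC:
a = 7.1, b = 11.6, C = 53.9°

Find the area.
Two sides and the included angle (SAS): A = ½·a·b·sin(C) = ½·7.1·11.6·sin(53.9°)
sin(53.9°) ≈ 0.80799
A ≈ ½·82.36·0.80799 = 41.18·0.80799 ≈ 33.273

Area = 33.27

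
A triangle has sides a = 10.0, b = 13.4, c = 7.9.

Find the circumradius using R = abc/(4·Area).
First find the area with Heron's formula.
s = (10.0 + 13.4 + 7.9)/2 = 15.65
Area = √(s(s−a)(s−b)(s−c)) = √(15.65·5.65·2.25·7.75) ≈ √1541.87 ≈ 39.2666
abc = 10.0·13.4·7.9 = 1058.6
R = abc/(4·Area) ≈ 1058.6/(4·39.2666) = 1058.6/157.066 ≈ 6.73982

R = 6.74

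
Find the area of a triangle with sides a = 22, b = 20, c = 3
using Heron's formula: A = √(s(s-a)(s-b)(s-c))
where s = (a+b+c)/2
s = (22 + 20 + 3)/2 = 45/2 = 22.5
s − a = 0.5, s − b = 2.5, s − c = 19.5
s(s−a)(s−b)(s−c) = 22.5·0.5·2.5·19.5 = 548.4375
Area = √548.4375 ≈ 23.4187

s = 22.5, Area = 23.42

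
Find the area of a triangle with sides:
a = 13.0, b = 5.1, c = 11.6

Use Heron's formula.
s = (13.0 + 5.1 + 11.6)/2 = 29.7/2 = 14.85
s − a = 1.85, s − b = 9.75, s − c = 3.25
s(s−a)(s−b)(s−c) = 14.85·1.85·9.75·3.25 ≈ 870.535
Area = √870.535 ≈ 29.5048

Area = 29.5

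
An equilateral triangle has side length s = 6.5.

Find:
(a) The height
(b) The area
(a) The height splits the triangle into two 30-60-90 halves: h = s·√3/2 = 6.5·1.73205/2 ≈ 11.2583/2 ≈ 5.62917
(b) Area = (√3/4)·s² = (√3/4)·6.5² = (√3/4)·42.25 ≈ 0.433013·42.25 ≈ 18.2948

Height = 5.629, Area = 18.29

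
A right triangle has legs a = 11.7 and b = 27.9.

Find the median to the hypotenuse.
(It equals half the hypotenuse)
Hypotenuse c = √(a² + b²) = √(136.89 + 778.41) = √915.3 ≈ 30.2539
Median to hypotenuse = c/2 ≈ 30.2539/2 ≈ 15.127

Median = 15.13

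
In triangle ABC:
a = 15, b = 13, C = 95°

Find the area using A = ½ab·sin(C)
A = ½·a·b·sin(C) = ½·15·13·sin(95°)
sin(95°) ≈ 0.996195
A ≈ ½·195·0.996195 = 97.5·0.996195 ≈ 97.129

Area = 97.13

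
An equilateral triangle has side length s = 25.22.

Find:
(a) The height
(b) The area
(a) The height splits the triangle into two 30-60-90 halves: h = s·√3/2 = 25.22·1.73205/2 ≈ 43.6823/2 ≈ 21.8412
(b) Area = (√3/4)·s² = (√3/4)·25.22² = (√3/4)·636.0484 ≈ 0.433013·636.0484 ≈ 275.417

Height = 21.84, Area = 275.4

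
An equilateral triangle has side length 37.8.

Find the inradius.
r = Area/s with s the semi-perimeter.
Area = (√3/4)·37.8² = (√3/4)·1428.84 ≈ 0.433013·1428.84 ≈ 618.706
s = 3·37.8/2 = 56.7
r ≈ 618.706/56.7 ≈ 10.9119
(Equivalently r = side/(2√3) = 37.8/3.4641 ≈ 10.9119.)

r = 10.91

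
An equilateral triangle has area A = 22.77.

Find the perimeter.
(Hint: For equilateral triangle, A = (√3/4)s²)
A = (√3/4)s²  ⇒  s² = 4A/√3 = 4·22.77/√3 = 91.08/1.73205 ≈ 52.5851
s ≈ √52.5851 ≈ 7.25156
Perimeter = 3s ≈ 3·7.25156 ≈ 21.7547

Perimeter = 21.75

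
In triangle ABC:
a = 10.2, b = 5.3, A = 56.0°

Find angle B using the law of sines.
a/sin(A) = b/sin(B)  ⇒  sin(B) = b·sin(A)/a = 5.3·sin(56.0°)/10.2
sin(56.0°) ≈ 0.829038
sin(B) ≈ 5.3·0.829038/10.2 ≈ 4.3939/10.2 ≈ 0.430774
B = arcsin(0.430774) ≈ 25.5167°
(Since b ≤ a we need B ≤ A, so the obtuse alternative 180° − 25.5167° ≈ 154.483° is rejected.)

B = 25.52°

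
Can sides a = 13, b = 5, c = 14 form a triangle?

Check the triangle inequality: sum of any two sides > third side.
a + b vs c: 13 + 5 = 18 > 14  ✓
a + c vs b: 13 + 14 = 27 > 5  ✓
b + c vs a: 5 + 14 = 19 > 13  ✓

Yes, triangle inequality satisfied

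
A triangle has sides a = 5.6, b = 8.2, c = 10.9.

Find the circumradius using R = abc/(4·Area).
First find the area with Heron's formula.
s = (5.6 + 8.2 + 10.9)/2 = 12.35
Area = √(s(s−a)(s−b)(s−c)) = √(12.35·6.75·4.15·1.45) ≈ √501.634 ≈ 22.3972
abc = 5.6·8.2·10.9 = 500.528
R = abc/(4·Area) ≈ 500.528/(4·22.3972) = 500.528/89.5887 ≈ 5.58695

R = 5.587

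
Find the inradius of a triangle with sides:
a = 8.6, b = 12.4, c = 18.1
r = Area/s where s is the semi-perimeter.
s = (8.6 + 12.4 + 18.1)/2 = 39.1/2 = 19.55
Area = √(s(s−a)(s−b)(s−c)) = √(19.55·10.95·7.15·1.45) ≈ √2219.4 ≈ 47.1105
r ≈ 47.1105/19.55 ≈ 2.40974

r = 2.41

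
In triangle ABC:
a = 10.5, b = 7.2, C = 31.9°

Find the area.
Two sides and the included angle (SAS): A = ½·a·b·sin(C) = ½·10.5·7.2·sin(31.9°)
sin(31.9°) ≈ 0.528438
A ≈ ½·75.6·0.528438 = 37.8·0.528438 ≈ 19.975

Area = 19.97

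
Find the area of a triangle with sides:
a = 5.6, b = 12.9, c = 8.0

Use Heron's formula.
s = (5.6 + 12.9 + 8.0)/2 = 26.5/2 = 13.25
s − a = 7.65, s − b = 0.35, s − c = 5.25
s(s−a)(s−b)(s−c) = 13.25·7.65·0.35·5.25 ≈ 186.254
Area = √186.254 ≈ 13.6475

Area = 13.65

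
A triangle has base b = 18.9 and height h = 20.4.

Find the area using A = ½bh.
A = ½·b·h = ½·18.9·20.4 = ½·385.56 = 192.78

Area = 192.78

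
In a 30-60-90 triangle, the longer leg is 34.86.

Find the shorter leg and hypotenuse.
In a 30-60-90 triangle the sides are in ratio 1 : √3 : 2, so short leg = long leg/√3 and hypotenuse = 2·(short leg).
Short leg = 34.86/√3 ≈ 34.86/1.73205 ≈ 20.1264
Hypotenuse = 2·20.1264 ≈ 40.2529

Short leg = 20.13, Hypotenuse = 40.25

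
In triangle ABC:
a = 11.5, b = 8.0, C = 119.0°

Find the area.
Two sides and the included angle (SAS): A = ½·a·b·sin(C) = ½·11.5·8.0·sin(119.0°)
sin(119.0°) ≈ 0.87462
A ≈ ½·92·0.87462 = 46·0.87462 ≈ 40.2325

Area = 40.23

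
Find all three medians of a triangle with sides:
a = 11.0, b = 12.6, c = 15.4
Median formula: m_a = ½√(2b² + 2c² − a²) (and cyclically). a² = 121, b² = 158.76, c² = 237.16.
m_a = ½√(2·158.76 + 2·237.16 − 121) = ½√670.84 ≈ ½·25.9006 ≈ 12.9503
m_b = ½√(2·121 + 2·237.16 − 158.76) = ½√557.56 ≈ ½·23.6127 ≈ 11.8064
m_c = ½√(2·121 + 2·158.76 − 237.16) = ½√322.36 ≈ ½·17.9544 ≈ 8.97719

m_a = 12.95, m_b = 11.81, m_c = 8.977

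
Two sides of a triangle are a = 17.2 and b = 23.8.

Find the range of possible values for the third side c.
Triangle inequality: |a − b| < c < a + b
|a − b| = |17.2 − 23.8| = 6.6
a + b = 17.2 + 23.8 = 41

6.6 < c < 41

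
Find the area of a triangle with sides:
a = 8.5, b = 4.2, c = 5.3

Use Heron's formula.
s = (8.5 + 4.2 + 5.3)/2 = 18/2 = 9
s − a = 0.5, s − b = 4.8, s − c = 3.7
s(s−a)(s−b)(s−c) = 9·0.5·4.8·3.7 ≈ 79.92
Area = √79.92 ≈ 8.9398

Area = 8.94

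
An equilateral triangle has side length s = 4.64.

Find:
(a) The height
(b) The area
(a) The height splits the triangle into two 30-60-90 halves: h = s·√3/2 = 4.64·1.73205/2 ≈ 8.03672/2 ≈ 4.01836
(b) Area = (√3/4)·s² = (√3/4)·4.64² = (√3/4)·21.5296 ≈ 0.433013·21.5296 ≈ 9.32259

Height = 4.018, Area = 9.323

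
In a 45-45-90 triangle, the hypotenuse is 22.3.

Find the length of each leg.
In a 45-45-90 triangle hypotenuse = leg·√2, so leg = hypotenuse/√2.
Leg = 22.3/√2 ≈ 22.3/1.41421 ≈ 15.7685

Each leg = 15.77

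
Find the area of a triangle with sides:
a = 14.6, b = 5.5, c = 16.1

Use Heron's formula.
s = (14.6 + 5.5 + 16.1)/2 = 36.2/2 = 18.1
s − a = 3.5, s − b = 12.6, s − c = 2
s(s−a)(s−b)(s−c) = 18.1·3.5·12.6·2 ≈ 1596.42
Area = √1596.42 ≈ 39.9552

Area = 39.96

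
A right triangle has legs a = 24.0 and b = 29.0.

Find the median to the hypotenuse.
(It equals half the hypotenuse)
Hypotenuse c = √(a² + b²) = √(576 + 841) = √1417 ≈ 37.6431
Median to hypotenuse = c/2 ≈ 37.6431/2 ≈ 18.8215

Median = 18.82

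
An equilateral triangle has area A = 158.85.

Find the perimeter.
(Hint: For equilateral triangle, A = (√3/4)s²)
A = (√3/4)s²  ⇒  s² = 4A/√3 = 4·158.85/√3 = 635.4/1.73205 ≈ 366.848
s ≈ √366.848 ≈ 19.1533
Perimeter = 3s ≈ 3·19.1533 ≈ 57.4599

Perimeter = 57.46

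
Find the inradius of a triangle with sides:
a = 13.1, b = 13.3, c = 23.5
r = Area/s where s is the semi-perimeter.
s = (13.1 + 13.3 + 23.5)/2 = 49.9/2 = 24.95
Area = √(s(s−a)(s−b)(s−c)) = √(24.95·11.85·11.65·1.45) ≈ √4994.39 ≈ 70.671
r ≈ 70.671/24.95 ≈ 2.83251

r = 2.833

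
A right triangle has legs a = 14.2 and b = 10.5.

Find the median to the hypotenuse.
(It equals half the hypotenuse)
Hypotenuse c = √(a² + b²) = √(201.64 + 110.25) = √311.89 ≈ 17.6604
Median to hypotenuse = c/2 ≈ 17.6604/2 ≈ 8.8302

Median = 8.83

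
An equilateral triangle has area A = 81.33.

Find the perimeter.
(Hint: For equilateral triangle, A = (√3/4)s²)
A = (√3/4)s²  ⇒  s² = 4A/√3 = 4·81.33/√3 = 325.32/1.73205 ≈ 187.824
s ≈ √187.824 ≈ 13.7049
Perimeter = 3s ≈ 3·13.7049 ≈ 41.1146

Perimeter = 41.11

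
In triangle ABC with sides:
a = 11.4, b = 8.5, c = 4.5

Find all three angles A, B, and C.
Law of cosines for each angle (a² = 129.96, b² = 72.25, c² = 20.25):
cos(A) = (b² + c² − a²)/(2bc) = (72.25 + 20.25 − 129.96)/(2·8.5·4.5) = -37.46/76.5 ≈ -0.489673  ⇒  A ≈ 119.319°
cos(B) = (a² + c² − b²)/(2ac) = (129.96 + 20.25 − 72.25)/(2·11.4·4.5) = 77.96/102.6 ≈ 0.759844  ⇒  B ≈ 40.5495°
cos(C) = (a² + b² − c²)/(2ab) = (129.96 + 72.25 − 20.25)/(2·11.4·8.5) = 181.96/193.8 ≈ 0.938906  ⇒  C ≈ 20.1313°
Check: A + B + C ≈ 180°

A = 119.3°, B = 40.55°, C = 20.13°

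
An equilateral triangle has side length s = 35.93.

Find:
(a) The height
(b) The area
(a) The height splits the triangle into two 30-60-90 halves: h = s·√3/2 = 35.93·1.73205/2 ≈ 62.2326/2 ≈ 31.1163
(b) Area = (√3/4)·s² = (√3/4)·35.93² = (√3/4)·1290.9649 ≈ 0.433013·1290.9649 ≈ 559.004

Height = 31.12, Area = 559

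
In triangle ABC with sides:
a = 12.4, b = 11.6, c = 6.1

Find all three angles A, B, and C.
Law of cosines for each angle (a² = 153.76, b² = 134.56, c² = 37.21):
cos(A) = (b² + c² − a²)/(2bc) = (134.56 + 37.21 − 153.76)/(2·11.6·6.1) = 18.01/141.52 ≈ 0.127261  ⇒  A ≈ 82.6886°
cos(B) = (a² + c² − b²)/(2ac) = (153.76 + 37.21 − 134.56)/(2·12.4·6.1) = 56.41/151.28 ≈ 0.372885  ⇒  B ≈ 68.1064°
cos(C) = (a² + b² − c²)/(2ab) = (153.76 + 134.56 − 37.21)/(2·12.4·11.6) = 251.11/287.68 ≈ 0.87288  ⇒  C ≈ 29.205°
Check: A + B + C ≈ 180°

A = 82.69°, B = 68.11°, C = 29.2°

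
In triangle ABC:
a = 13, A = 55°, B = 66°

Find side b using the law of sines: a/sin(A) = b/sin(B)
a/sin(A) = b/sin(B)  ⇒  b = a·sin(B)/sin(A) = 13·sin(66°)/sin(55°)
sin(66°) ≈ 0.913545, sin(55°) ≈ 0.819152
b ≈ 13·0.913545/0.819152 ≈ 11.8761/0.819152 ≈ 14.498

b = 14.5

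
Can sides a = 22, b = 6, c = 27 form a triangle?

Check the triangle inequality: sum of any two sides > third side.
a + b vs c: 22 + 6 = 28 > 27  ✓
a + c vs b: 22 + 27 = 49 > 6  ✓
b + c vs a: 6 + 27 = 33 > 22  ✓

Yes, triangle inequality satisfied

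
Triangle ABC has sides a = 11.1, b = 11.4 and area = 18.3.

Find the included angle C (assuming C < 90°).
Area = ½·a·b·sin(C)  ⇒  sin(C) = 2·Area/(a·b) = 2·18.3/(11.1·11.4) = 36.6/126.54 ≈ 0.289237
C = arcsin(0.289237) ≈ 16.8123° (taking the acute solution since C < 90°)

C = 16.81°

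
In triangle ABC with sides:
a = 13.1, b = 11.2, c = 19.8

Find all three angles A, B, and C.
Law of cosines for each angle (a² = 171.61, b² = 125.44, c² = 392.04):
cos(A) = (b² + c² − a²)/(2bc) = (125.44 + 392.04 − 171.61)/(2·11.2·19.8) = 345.87/443.52 ≈ 0.77983  ⇒  A ≈ 38.755°
cos(B) = (a² + c² − b²)/(2ac) = (171.61 + 392.04 − 125.44)/(2·13.1·19.8) = 438.21/518.76 ≈ 0.844726  ⇒  B ≈ 32.3574°
cos(C) = (a² + b² − c²)/(2ab) = (171.61 + 125.44 − 392.04)/(2·13.1·11.2) = -94.99/293.44 ≈ -0.323712  ⇒  C ≈ 108.888°
Check: A + B + C ≈ 180°

A = 38.76°, B = 32.36°, C = 108.9°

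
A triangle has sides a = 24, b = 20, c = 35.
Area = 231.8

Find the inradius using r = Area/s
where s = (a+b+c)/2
s = (24 + 20 + 35)/2 = 79/2 = 39.5
r = Area/s = 231.8/39.5 ≈ 5.86835

r = 5.868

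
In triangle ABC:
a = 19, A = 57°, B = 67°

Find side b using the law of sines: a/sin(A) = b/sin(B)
a/sin(A) = b/sin(B)  ⇒  b = a·sin(B)/sin(A) = 19·sin(67°)/sin(57°)
sin(67°) ≈ 0.920505, sin(57°) ≈ 0.838671
b ≈ 19·0.920505/0.838671 ≈ 17.4896/0.838671 ≈ 20.8539

b = 20.85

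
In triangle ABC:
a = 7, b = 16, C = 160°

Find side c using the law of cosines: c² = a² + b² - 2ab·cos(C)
c² = 7² + 16² − 2·7·16·cos(160°)
cos(160°) ≈ -0.939693
c² ≈ 49 + 256 − 224·(-0.939693) ≈ 305 + 210.491 ≈ 515.491
c ≈ √515.491 ≈ 22.7044

c = 22.7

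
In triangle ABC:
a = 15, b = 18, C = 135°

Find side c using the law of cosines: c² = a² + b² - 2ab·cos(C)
c² = 15² + 18² − 2·15·18·cos(135°)
cos(135°) ≈ -0.707107
c² ≈ 225 + 324 − 540·(-0.707107) ≈ 549 + 381.838 ≈ 930.838
c ≈ √930.838 ≈ 30.5096

c = 30.51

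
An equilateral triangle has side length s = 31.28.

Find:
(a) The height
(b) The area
(a) The height splits the triangle into two 30-60-90 halves: h = s·√3/2 = 31.28·1.73205/2 ≈ 54.1785/2 ≈ 27.0893
(b) Area = (√3/4)·s² = (√3/4)·31.28² = (√3/4)·978.4384 ≈ 0.433013·978.4384 ≈ 423.676

Height = 27.09, Area = 423.7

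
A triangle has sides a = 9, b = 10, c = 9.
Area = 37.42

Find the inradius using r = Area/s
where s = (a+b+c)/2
s = (9 + 10 + 9)/2 = 28/2 = 14
r = Area/s = 37.42/14 ≈ 2.67286

r = 2.673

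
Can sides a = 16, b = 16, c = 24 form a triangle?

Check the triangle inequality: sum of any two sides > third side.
a + b vs c: 16 + 16 = 32 > 24  ✓
a + c vs b: 16 + 24 = 40 > 16  ✓
b + c vs a: 16 + 24 = 40 > 16  ✓

Yes, triangle inequality satisfied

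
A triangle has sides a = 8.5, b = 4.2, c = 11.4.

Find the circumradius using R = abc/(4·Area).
First find the area with Heron's formula.
s = (8.5 + 4.2 + 11.4)/2 = 12.05
Area = √(s(s−a)(s−b)(s−c)) = √(12.05·3.55·7.85·0.65) ≈ √218.272 ≈ 14.774
abc = 8.5·4.2·11.4 = 406.98
R = abc/(4·Area) ≈ 406.98/(4·14.774) = 406.98/59.0962 ≈ 6.88674

R = 6.887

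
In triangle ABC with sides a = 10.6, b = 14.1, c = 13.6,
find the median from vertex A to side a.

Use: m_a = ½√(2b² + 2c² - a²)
m_a = ½√(2·14.1² + 2·13.6² − 10.6²) = ½√(2·198.81 + 2·184.96 − 112.36) = ½√(397.62 + 369.92 − 112.36) = ½√655.18
√655.18 ≈ 25.5965, so m_a ≈ 12.7982

m_a = 12.8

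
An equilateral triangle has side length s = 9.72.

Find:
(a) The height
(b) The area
(a) The height splits the triangle into two 30-60-90 halves: h = s·√3/2 = 9.72·1.73205/2 ≈ 16.8355/2 ≈ 8.41777
(b) Area = (√3/4)·s² = (√3/4)·9.72² = (√3/4)·94.4784 ≈ 0.433013·94.4784 ≈ 40.9103

Height = 8.418, Area = 40.91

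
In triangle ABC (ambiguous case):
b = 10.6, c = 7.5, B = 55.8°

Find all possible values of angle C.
b/sin(B) = c/sin(C)  ⇒  sin(C) = c·sin(B)/b = 7.5·sin(55.8°)/10.6
sin(55.8°) ≈ 0.827081
sin(C) ≈ 7.5·0.827081/10.6 ≈ 6.2031/10.6 ≈ 0.585199
Candidate 1: C₁ = arcsin(0.585199) ≈ 35.817°  →  A = 180° − 55.8° − 35.817° ≈ 88.383° > 0, valid
Candidate 2: C₂ = 180° − C₁ ≈ 144.183°  →  A = 180° − 55.8° − 144.183° ≈ -19.983° ≤ 0, not a valid triangle

C = 35.82° (one solution)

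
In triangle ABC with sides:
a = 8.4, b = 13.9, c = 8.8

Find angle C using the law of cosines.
c² = a² + b² − 2ab·cos(C)  ⇒  cos(C) = (a² + b² − c²)/(2ab)
cos(C) = (8.4² + 13.9² − 8.8²)/(2·8.4·13.9) = (70.56 + 193.21 − 77.44)/233.52 = 186.33/233.52 ≈ 0.797919
C = arccos(0.797919) ≈ 37.0682°

C = 37.07°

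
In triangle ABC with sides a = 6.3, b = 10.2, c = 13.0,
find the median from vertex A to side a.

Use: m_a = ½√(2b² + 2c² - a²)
m_a = ½√(2·10.2² + 2·13.0² − 6.3²) = ½√(2·104.04 + 2·169 − 39.69) = ½√(208.08 + 338 − 39.69) = ½√506.39
√506.39 ≈ 22.5031, so m_a ≈ 11.2516

m_a = 11.25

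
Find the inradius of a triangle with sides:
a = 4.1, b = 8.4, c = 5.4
r = Area/s where s is the semi-perimeter.
s = (4.1 + 8.4 + 5.4)/2 = 17.9/2 = 8.95
Area = √(s(s−a)(s−b)(s−c)) = √(8.95·4.85·0.55·3.55) ≈ √84.7531 ≈ 9.20615
r ≈ 9.20615/8.95 ≈ 1.02862

r = 1.029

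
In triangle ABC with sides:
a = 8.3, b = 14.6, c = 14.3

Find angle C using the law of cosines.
c² = a² + b² − 2ab·cos(C)  ⇒  cos(C) = (a² + b² − c²)/(2ab)
cos(C) = (8.3² + 14.6² − 14.3²)/(2·8.3·14.6) = (68.89 + 213.16 − 204.49)/242.36 = 77.56/242.36 ≈ 0.32002
C = arccos(0.32002) ≈ 71.3359°

C = 71.34°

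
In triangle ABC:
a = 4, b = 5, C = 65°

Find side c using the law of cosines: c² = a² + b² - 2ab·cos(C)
c² = 4² + 5² − 2·4·5·cos(65°)
cos(65°) ≈ 0.422618
c² ≈ 16 + 25 − 40·(0.422618) ≈ 41 − 16.9047 ≈ 24.0953
c ≈ √24.0953 ≈ 4.90869

c = 4.909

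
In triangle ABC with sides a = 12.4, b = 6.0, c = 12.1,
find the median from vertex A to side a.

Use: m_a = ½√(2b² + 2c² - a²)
m_a = ½√(2·6.0² + 2·12.1² − 12.4²) = ½√(2·36 + 2·146.41 − 153.76) = ½√(72 + 292.82 − 153.76) = ½√211.06
√211.06 ≈ 14.5279, so m_a ≈ 7.26395

m_a = 7.264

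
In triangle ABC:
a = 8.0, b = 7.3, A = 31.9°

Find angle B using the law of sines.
a/sin(A) = b/sin(B)  ⇒  sin(B) = b·sin(A)/a = 7.3·sin(31.9°)/8.0
sin(31.9°) ≈ 0.528438
sin(B) ≈ 7.3·0.528438/8.0 ≈ 3.8576/8.0 ≈ 0.4822
B = arcsin(0.4822) ≈ 28.8292°
(Since b ≤ a we need B ≤ A, so the obtuse alternative 180° − 28.8292° ≈ 151.171° is rejected.)

B = 28.83°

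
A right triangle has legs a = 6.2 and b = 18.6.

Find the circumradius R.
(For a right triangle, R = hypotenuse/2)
Hypotenuse c = √(a² + b²) = √(38.44 + 345.96) = √384.4 ≈ 19.6061
R = c/2 ≈ 19.6061/2 ≈ 9.80306

R = 9.803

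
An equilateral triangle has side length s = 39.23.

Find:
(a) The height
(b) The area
(a) The height splits the triangle into two 30-60-90 halves: h = s·√3/2 = 39.23·1.73205/2 ≈ 67.9484/2 ≈ 33.9742
(b) Area = (√3/4)·s² = (√3/4)·39.23² = (√3/4)·1538.9929 ≈ 0.433013·1538.9929 ≈ 666.403

Height = 33.97, Area = 666.4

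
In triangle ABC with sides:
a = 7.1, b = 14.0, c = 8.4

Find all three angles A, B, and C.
Law of cosines for each angle (a² = 50.41, b² = 196, c² = 70.56):
cos(A) = (b² + c² − a²)/(2bc) = (196 + 70.56 − 50.41)/(2·14.0·8.4) = 216.15/235.2 ≈ 0.919005  ⇒  A ≈ 23.2189°
cos(B) = (a² + c² − b²)/(2ac) = (50.41 + 70.56 − 196)/(2·7.1·8.4) = -75.03/119.28 ≈ -0.629024  ⇒  B ≈ 128.978°
cos(C) = (a² + b² − c²)/(2ab) = (50.41 + 196 − 70.56)/(2·7.1·14.0) = 175.85/198.8 ≈ 0.884557  ⇒  C ≈ 27.8029°
Check: A + B + C ≈ 180°

A = 23.22°, B = 129°, C = 27.8°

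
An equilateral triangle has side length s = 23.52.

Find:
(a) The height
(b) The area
(a) The height splits the triangle into two 30-60-90 halves: h = s·√3/2 = 23.52·1.73205/2 ≈ 40.7378/2 ≈ 20.3689
(b) Area = (√3/4)·s² = (√3/4)·23.52² = (√3/4)·553.1904 ≈ 0.433013·553.1904 ≈ 239.538

Height = 20.37, Area = 239.5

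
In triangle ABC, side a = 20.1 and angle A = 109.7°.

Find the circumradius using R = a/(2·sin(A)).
R = a/(2·sin(A)) = 20.1/(2·sin(109.7°))
sin(109.7°) ≈ 0.941471
R ≈ 20.1/(2·0.941471) = 20.1/1.88294 ≈ 10.6748

R = 10.67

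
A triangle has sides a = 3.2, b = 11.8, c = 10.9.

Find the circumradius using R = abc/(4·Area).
First find the area with Heron's formula.
s = (3.2 + 11.8 + 10.9)/2 = 12.95
Area = √(s(s−a)(s−b)(s−c)) = √(12.95·9.75·1.15·2.05) ≈ √297.664 ≈ 17.2529
abc = 3.2·11.8·10.9 = 411.584
R = abc/(4·Area) ≈ 411.584/(4·17.2529) = 411.584/69.0117 ≈ 5.96397

R = 5.964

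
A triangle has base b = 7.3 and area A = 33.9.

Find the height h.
A = ½·b·h  ⇒  h = 2A/b = 2·33.9/7.3 = 67.8/7.3 ≈ 9.28767

h = 9.288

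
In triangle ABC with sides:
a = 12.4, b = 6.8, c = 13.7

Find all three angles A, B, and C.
Law of cosines for each angle (a² = 153.76, b² = 46.24, c² = 187.69):
cos(A) = (b² + c² − a²)/(2bc) = (46.24 + 187.69 − 153.76)/(2·6.8·13.7) = 80.17/186.32 ≈ 0.430281  ⇒  A ≈ 64.5146°
cos(B) = (a² + c² − b²)/(2ac) = (153.76 + 187.69 − 46.24)/(2·12.4·13.7) = 295.21/339.76 ≈ 0.868878  ⇒  B ≈ 29.6715°
cos(C) = (a² + b² − c²)/(2ab) = (153.76 + 46.24 − 187.69)/(2·12.4·6.8) = 12.31/168.64 ≈ 0.0729957  ⇒  C ≈ 85.8139°
Check: A + B + C ≈ 180°

A = 64.51°, B = 29.67°, C = 85.81°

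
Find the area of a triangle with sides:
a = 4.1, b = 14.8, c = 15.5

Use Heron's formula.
s = (4.1 + 14.8 + 15.5)/2 = 34.4/2 = 17.2
s − a = 13.1, s − b = 2.4, s − c = 1.7
s(s−a)(s−b)(s−c) = 17.2·13.1·2.4·1.7 ≈ 919.306
Area = √919.306 ≈ 30.3201

Area = 30.32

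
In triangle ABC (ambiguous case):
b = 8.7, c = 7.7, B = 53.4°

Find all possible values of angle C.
b/sin(B) = c/sin(C)  ⇒  sin(C) = c·sin(B)/b = 7.7·sin(53.4°)/8.7
sin(53.4°) ≈ 0.802817
sin(C) ≈ 7.7·0.802817/8.7 ≈ 6.18169/8.7 ≈ 0.71054
Candidate 1: C₁ = arcsin(0.71054) ≈ 45.2788°  →  A = 180° − 53.4° − 45.2788° ≈ 81.3212° > 0, valid
Candidate 2: C₂ = 180° − C₁ ≈ 134.721°  →  A = 180° − 53.4° − 134.721° ≈ -8.1212° ≤ 0, not a valid triangle

C = 45.28° (one solution)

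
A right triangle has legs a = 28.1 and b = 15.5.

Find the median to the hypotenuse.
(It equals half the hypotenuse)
Hypotenuse c = √(a² + b²) = √(789.61 + 240.25) = √1029.86 ≈ 32.0914
Median to hypotenuse = c/2 ≈ 32.0914/2 ≈ 16.0457

Median = 16.05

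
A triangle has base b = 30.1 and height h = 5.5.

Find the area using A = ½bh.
A = ½·b·h = ½·30.1·5.5 = ½·165.55 = 82.775

Area = 82.775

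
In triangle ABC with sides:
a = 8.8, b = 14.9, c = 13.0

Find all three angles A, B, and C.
Law of cosines for each angle (a² = 77.44, b² = 222.01, c² = 169):
cos(A) = (b² + c² − a²)/(2bc) = (222.01 + 169 − 77.44)/(2·14.9·13.0) = 313.57/387.4 ≈ 0.809422  ⇒  A ≈ 35.9605°
cos(B) = (a² + c² − b²)/(2ac) = (77.44 + 169 − 222.01)/(2·8.8·13.0) = 24.43/228.8 ≈ 0.106774  ⇒  B ≈ 83.8706°
cos(C) = (a² + b² − c²)/(2ab) = (77.44 + 222.01 − 169)/(2·8.8·14.9) = 130.45/262.24 ≈ 0.497445  ⇒  C ≈ 60.1689°
Check: A + B + C ≈ 180°

A = 35.96°, B = 83.87°, C = 60.17°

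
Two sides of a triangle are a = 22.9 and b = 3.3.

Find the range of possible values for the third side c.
Triangle inequality: |a − b| < c < a + b
|a − b| = |22.9 − 3.3| = 19.6
a + b = 22.9 + 3.3 = 26.2

19.6 < c < 26.2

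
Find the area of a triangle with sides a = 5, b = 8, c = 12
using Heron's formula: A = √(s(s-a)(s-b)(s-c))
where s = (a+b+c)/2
s = (5 + 8 + 12)/2 = 25/2 = 12.5
s − a = 7.5, s − b = 4.5, s − c = 0.5
s(s−a)(s−b)(s−c) = 12.5·7.5·4.5·0.5 = 210.9375
Area = √210.9375 ≈ 14.5237

s = 12.5, Area = 14.52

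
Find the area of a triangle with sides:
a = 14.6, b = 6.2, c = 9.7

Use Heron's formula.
s = (14.6 + 6.2 + 9.7)/2 = 30.5/2 = 15.25
s − a = 0.65, s − b = 9.05, s − c = 5.55
s(s−a)(s−b)(s−c) = 15.25·0.65·9.05·5.55 ≈ 497.88
Area = √497.88 ≈ 22.3132

Area = 22.31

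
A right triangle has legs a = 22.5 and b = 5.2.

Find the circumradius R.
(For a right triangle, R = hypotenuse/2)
Hypotenuse c = √(a² + b²) = √(506.25 + 27.04) = √533.29 ≈ 23.0931
R = c/2 ≈ 23.0931/2 ≈ 11.5465

R = 11.55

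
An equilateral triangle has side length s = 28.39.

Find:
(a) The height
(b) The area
(a) The height splits the triangle into two 30-60-90 halves: h = s·√3/2 = 28.39·1.73205/2 ≈ 49.1729/2 ≈ 24.5865
(b) Area = (√3/4)·s² = (√3/4)·28.39² = (√3/4)·805.9921 ≈ 0.433013·805.9921 ≈ 349.005

Height = 24.59, Area = 349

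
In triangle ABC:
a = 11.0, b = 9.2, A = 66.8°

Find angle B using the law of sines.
a/sin(A) = b/sin(B)  ⇒  sin(B) = b·sin(A)/a = 9.2·sin(66.8°)/11.0
sin(66.8°) ≈ 0.919135
sin(B) ≈ 9.2·0.919135/11.0 ≈ 8.45605/11.0 ≈ 0.768731
B = arcsin(0.768731) ≈ 50.2401°
(Since b ≤ a we need B ≤ A, so the obtuse alternative 180° − 50.2401° ≈ 129.76° is rejected.)

B = 50.24°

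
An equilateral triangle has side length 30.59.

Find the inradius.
r = Area/s with s the semi-perimeter.
Area = (√3/4)·30.59² = (√3/4)·935.7481 ≈ 0.433013·935.7481 ≈ 405.191
s = 3·30.59/2 = 45.885
r ≈ 405.191/45.885 ≈ 8.83057
(Equivalently r = side/(2√3) = 30.59/3.4641 ≈ 8.83057.)

r = 8.831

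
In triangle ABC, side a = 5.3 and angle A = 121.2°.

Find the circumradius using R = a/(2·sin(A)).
R = a/(2·sin(A)) = 5.3/(2·sin(121.2°))
sin(121.2°) ≈ 0.855364
R ≈ 5.3/(2·0.855364) = 5.3/1.71073 ≈ 3.0981

R = 3.098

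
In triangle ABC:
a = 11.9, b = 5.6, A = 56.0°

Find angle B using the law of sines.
a/sin(A) = b/sin(B)  ⇒  sin(B) = b·sin(A)/a = 5.6·sin(56.0°)/11.9
sin(56.0°) ≈ 0.829038
sin(B) ≈ 5.6·0.829038/11.9 ≈ 4.64261/11.9 ≈ 0.390135
B = arcsin(0.390135) ≈ 22.9629°
(Since b ≤ a we need B ≤ A, so the obtuse alternative 180° − 22.9629° ≈ 157.037° is rejected.)

B = 22.96°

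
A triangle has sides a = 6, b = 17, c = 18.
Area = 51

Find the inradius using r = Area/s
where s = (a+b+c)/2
s = (6 + 17 + 18)/2 = 41/2 = 20.5
r = Area/s = 51/20.5 ≈ 2.4878

r = 2.488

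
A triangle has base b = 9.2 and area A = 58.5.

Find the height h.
A = ½·b·h  ⇒  h = 2A/b = 2·58.5/9.2 = 117/9.2 ≈ 12.7174

h = 12.72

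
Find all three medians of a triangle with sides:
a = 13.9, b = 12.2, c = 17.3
Median formula: m_a = ½√(2b² + 2c² − a²) (and cyclically). a² = 193.21, b² = 148.84, c² = 299.29.
m_a = ½√(2·148.84 + 2·299.29 − 193.21) = ½√703.05 ≈ ½·26.5151 ≈ 13.2575
m_b = ½√(2·193.21 + 2·299.29 − 148.84) = ½√836.16 ≈ ½·28.9164 ≈ 14.4582
m_c = ½√(2·193.21 + 2·148.84 − 299.29) = ½√384.81 ≈ ½·19.6166 ≈ 9.80829

m_a = 13.26, m_b = 14.46, m_c = 9.808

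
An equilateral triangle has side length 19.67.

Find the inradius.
r = Area/s with s the semi-perimeter.
Area = (√3/4)·19.67² = (√3/4)·386.9089 ≈ 0.433013·386.9089 ≈ 167.536
s = 3·19.67/2 = 29.505
r ≈ 167.536/29.505 ≈ 5.67824
(Equivalently r = side/(2√3) = 19.67/3.4641 ≈ 5.67824.)

r = 5.678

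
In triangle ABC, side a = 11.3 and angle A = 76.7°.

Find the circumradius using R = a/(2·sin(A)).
R = a/(2·sin(A)) = 11.3/(2·sin(76.7°))
sin(76.7°) ≈ 0.973179
R ≈ 11.3/(2·0.973179) = 11.3/1.94636 ≈ 5.80572

R = 5.806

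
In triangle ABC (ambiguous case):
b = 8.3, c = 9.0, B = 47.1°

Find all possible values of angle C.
b/sin(B) = c/sin(C)  ⇒  sin(C) = c·sin(B)/b = 9.0·sin(47.1°)/8.3
sin(47.1°) ≈ 0.732543
sin(C) ≈ 9.0·0.732543/8.3 ≈ 6.59289/8.3 ≈ 0.794324
Candidate 1: C₁ = arcsin(0.794324) ≈ 52.5914°  →  A = 180° − 47.1° − 52.5914° ≈ 80.3086° > 0, valid
Candidate 2: C₂ = 180° − C₁ ≈ 127.409°  →  A = 180° − 47.1° − 127.409° ≈ 5.49142° > 0, valid

C = 52.59° or C = 127.4° (two solutions)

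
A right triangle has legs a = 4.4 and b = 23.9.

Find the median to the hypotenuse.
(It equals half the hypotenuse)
Hypotenuse c = √(a² + b²) = √(19.36 + 571.21) = √590.57 ≈ 24.3016
Median to hypotenuse = c/2 ≈ 24.3016/2 ≈ 12.1508

Median = 12.15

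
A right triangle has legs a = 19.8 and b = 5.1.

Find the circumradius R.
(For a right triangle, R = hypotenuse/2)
Hypotenuse c = √(a² + b²) = √(392.04 + 26.01) = √418.05 ≈ 20.4463
R = c/2 ≈ 20.4463/2 ≈ 10.2231

R = 10.22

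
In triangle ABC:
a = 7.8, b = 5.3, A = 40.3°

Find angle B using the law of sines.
a/sin(A) = b/sin(B)  ⇒  sin(B) = b·sin(A)/a = 5.3·sin(40.3°)/7.8
sin(40.3°) ≈ 0.64679
sin(B) ≈ 5.3·0.64679/7.8 ≈ 3.42799/7.8 ≈ 0.439485
B = arcsin(0.439485) ≈ 26.071°
(Since b ≤ a we need B ≤ A, so the obtuse alternative 180° − 26.071° ≈ 153.929° is rejected.)

B = 26.07°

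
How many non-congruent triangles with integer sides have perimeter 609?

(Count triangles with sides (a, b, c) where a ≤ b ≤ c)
Let a ≤ b ≤ c with a + b + c = 609. The only binding inequality is a + b > c, i.e. 609 − c > c, so c < 609/2; and c ≥ 609/3 since c is the largest side.
So 203 ≤ c ≤ 304. For each c, b runs from ⌈(609 − c)/2⌉ up to c (then a = 609 − b − c satisfies 1 ≤ a ≤ b automatically), giving c − ⌈(609 − c)/2⌉ + 1 choices.
Summing over c: 1 + 2 + 4 + 5 + … + 151 + 152  (102 terms, c = 203, …, 304) = 7803
Check (closed form: nearest integer to p²/48 for even p, (p+3)²/48 for odd p): (609+3)²/48 = 612²/48 = 374544/48 ≈ 7803.00 → 7803

7803 triangles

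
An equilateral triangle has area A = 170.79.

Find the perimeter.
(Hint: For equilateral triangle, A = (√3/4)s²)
A = (√3/4)s²  ⇒  s² = 4A/√3 = 4·170.79/√3 = 683.16/1.73205 ≈ 394.423
s ≈ √394.423 ≈ 19.8601
Perimeter = 3s ≈ 3·19.8601 ≈ 59.5802

Perimeter = 59.58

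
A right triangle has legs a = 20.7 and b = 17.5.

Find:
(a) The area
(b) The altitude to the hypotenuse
(a) The legs are perpendicular, so Area = ½·a·b = ½·20.7·17.5 = ½·362.25 = 181.125
(b) Hypotenuse c = √(a² + b²) = √(428.49 + 306.25) = √734.74 ≈ 27.1061
    Area = ½·c·h_c  ⇒  h_c = 2·Area/c = 362.25/27.1061 ≈ 13.3642

Area = 181.125, h_c = 13.36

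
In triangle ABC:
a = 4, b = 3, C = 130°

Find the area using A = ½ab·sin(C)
A = ½·a·b·sin(C) = ½·4·3·sin(130°)
sin(130°) ≈ 0.766044
A ≈ ½·12·0.766044 = 6·0.766044 ≈ 4.59627

Area = 4.596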